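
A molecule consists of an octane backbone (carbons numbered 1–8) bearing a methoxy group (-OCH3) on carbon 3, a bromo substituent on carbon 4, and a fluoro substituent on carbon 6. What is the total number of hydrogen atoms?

18

Atom tally by fragment:
  CH3 → C:1 H:3
  CH2 → C:1 H:2
  CH(OCH3) → C:2 H:4 O:1
  CH(Br) → C:1 H:1 Br:1
  CH2 → C:1 H:2
  CH(F) → C:1 H:1 F:1
  CH2 → C:1 H:2
  CH3 → C:1 H:3
Element totals:
  C: 9
  H: 18
  Br: 1
  F: 1
  O: 1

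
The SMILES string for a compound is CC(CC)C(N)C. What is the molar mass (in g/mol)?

101.19 g/mol

Atom tally by fragment:
  CH3 → C:1 H:3
  CH(C2H5) → C:3 H:6
  CH(NH2) → C:1 H:3 N:1
  CH3 → C:1 H:3
Element totals:
  C: 6
  H: 15
  N: 1
Molecular formula: C6H15N.
  M = 6(12.011) + 15(1.008) + 14.007
    = 72.066 + 15.120 + 14.007 = 101.193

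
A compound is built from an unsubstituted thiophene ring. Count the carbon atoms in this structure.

4

Atom tally by fragment:
  thiophene ring core → C:4 H:4 S:1
Element totals:
  C: 4
  H: 4
  S: 1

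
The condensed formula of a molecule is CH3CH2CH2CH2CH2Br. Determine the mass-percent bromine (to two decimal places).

Atom tally by fragment:
  CH3 → C:1 H:3
  CH2 → C:1 H:2
  CH2 → C:1 H:2
  CH2 → C:1 H:2
  CH2Br → C:1 H:2 Br:1
Element totals:
  C: 5
  H: 11
  Br: 1
Molecular formula: C5H11Br.
Molar mass = 151.047 g/mol.
Mass from Br: 1 × 79.904 = 79.904 g/mol.
%Br = 79.904 / 151.047 × 100 = 52.90%.

52.90%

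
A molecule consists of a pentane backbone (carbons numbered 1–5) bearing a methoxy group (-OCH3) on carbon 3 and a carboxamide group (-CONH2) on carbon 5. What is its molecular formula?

Atom tally by fragment:
  CH3 → C:1 H:3
  CH2 → C:1 H:2
  CH(OCH3) → C:2 H:4 O:1
  CH2 → C:1 H:2
  CH2CONH2 → C:2 H:4 O:1 N:1
Element totals:
  C: 7
  H: 15
  N: 1
  O: 2

C7H15NO2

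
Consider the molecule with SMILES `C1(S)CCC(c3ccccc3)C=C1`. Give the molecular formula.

C12H14S

Atom tally by fragment:
  cyclohexene ring core → C:6 H:10
  (− 2 ring H displaced by substituents)
  + SH → S:1 H:1
  + C6H5 → C:6 H:5
Element totals:
  C: 12
  H: 14
  S: 1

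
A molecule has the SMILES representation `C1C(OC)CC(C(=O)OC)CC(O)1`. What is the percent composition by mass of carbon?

57.43%

Atom tally by fragment:
  cyclohexane ring core → C:6 H:12
  (− 3 ring H displaced by substituents)
  + OCH3 → C:1 H:3 O:1
  + COOCH3 → C:2 H:3 O:2
  + OH → O:1 H:1
Element totals:
  C: 9
  H: 16
  O: 4
Molecular formula: C9H16O4.
Molar mass = 188.223 g/mol.
Mass from C: 9 × 12.011 = 108.099 g/mol.
%C = 108.099 / 188.223 × 100 = 57.43%.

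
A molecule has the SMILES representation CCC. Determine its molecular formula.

Atom tally by fragment:
  CH3 → C:1 H:3
  CH2 → C:1 H:2
  CH3 → C:1 H:3
Element totals:
  C: 3
  H: 8

C3H8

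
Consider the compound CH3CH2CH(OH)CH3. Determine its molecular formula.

C4H10O

Element totals:
  C: 4
  H: 10
  O: 1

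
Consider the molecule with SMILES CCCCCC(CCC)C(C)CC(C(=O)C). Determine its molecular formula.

C15H30O

Atom tally by fragment:
  CH3 → C:1 H:3
  CH2 → C:1 H:2
  CH2 → C:1 H:2
  CH2 → C:1 H:2
  CH2 → C:1 H:2
  CH(CH2CH2CH3) → C:4 H:8
  CH(CH3) → C:2 H:4
  CH2 → C:1 H:2
  CH2COCH3 → C:3 H:5 O:1
Element totals:
  C: 15
  H: 30
  O: 1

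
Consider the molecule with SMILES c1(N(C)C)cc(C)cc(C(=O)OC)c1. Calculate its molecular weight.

193.25 g/mol

Atom tally by fragment:
  benzene ring core → C:6 H:6
  (− 3 ring H displaced by substituents)
  + N(CH3)2 → N:1 C:2 H:6
  + CH3 → C:1 H:3
  + COOCH3 → C:2 H:3 O:2
Element totals:
  C: 11
  H: 15
  N: 1
  O: 2
Molecular formula: C11H15NO2.
  M = 11(12.011) + 15(1.008) + 14.007 + 2(15.999)
    = 132.121 + 15.120 + 14.007 + 31.998 = 193.246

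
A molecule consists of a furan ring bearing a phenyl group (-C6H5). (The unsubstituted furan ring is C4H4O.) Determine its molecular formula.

Atom tally by fragment:
  furan ring core → C:4 H:4 O:1
  (− 1 ring H displaced by substituents)
  + C6H5 → C:6 H:5
Element totals:
  C: 10
  H: 8
  O: 1

C10H8O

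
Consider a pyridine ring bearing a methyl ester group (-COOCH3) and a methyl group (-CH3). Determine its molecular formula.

Atom tally by fragment:
  pyridine ring core → C:5 H:5 N:1
  (− 2 ring H displaced by substituents)
  + COOCH3 → C:2 H:3 O:2
  + CH3 → C:1 H:3
Element totals:
  C: 8
  H: 9
  N: 1
  O: 2

C8H9NO2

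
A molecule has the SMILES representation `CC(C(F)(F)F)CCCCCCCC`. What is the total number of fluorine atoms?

Atom tally by fragment:
  CH3 → C:1 H:3
  CH(CF3) → C:2 H:1 F:3
  CH2 → C:1 H:2
  CH2 → C:1 H:2
  CH2 → C:1 H:2
  CH2 → C:1 H:2
  CH2 → C:1 H:2
  CH2 → C:1 H:2
  CH2 → C:1 H:2
  CH3 → C:1 H:3
Element totals:
  C: 11
  H: 21
  F: 3

3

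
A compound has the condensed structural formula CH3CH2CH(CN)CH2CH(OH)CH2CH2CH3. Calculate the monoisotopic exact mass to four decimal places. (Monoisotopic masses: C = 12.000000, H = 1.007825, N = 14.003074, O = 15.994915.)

Element totals:
  C: 9
  H: 17
  N: 1
  O: 1
Molecular formula: C9H17NO.
  M = 9(12.0) + 17(1.007825) + 14.003074 + 15.994915
    = 108.000000 + 17.133025 + 14.003074 + 15.994915 = 155.131014

155.1310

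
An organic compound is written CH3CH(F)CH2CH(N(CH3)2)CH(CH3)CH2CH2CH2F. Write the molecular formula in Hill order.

C11H23F2N

Element totals:
  C: 11
  H: 23
  F: 2
  N: 1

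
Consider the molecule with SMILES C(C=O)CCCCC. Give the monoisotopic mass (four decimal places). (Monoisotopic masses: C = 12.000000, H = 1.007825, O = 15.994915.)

114.1045

Atom tally by fragment:
  OHCCH2 → C:2 H:3 O:1
  CH2 → C:1 H:2
  CH2 → C:1 H:2
  CH2 → C:1 H:2
  CH2 → C:1 H:2
  CH3 → C:1 H:3
Element totals:
  C: 7
  H: 14
  O: 1
Molecular formula: C7H14O.
  M = 7(12.0) + 14(1.007825) + 15.994915
    = 84.000000 + 14.109550 + 15.994915 = 114.104465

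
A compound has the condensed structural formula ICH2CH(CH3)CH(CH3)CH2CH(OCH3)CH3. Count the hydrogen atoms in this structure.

19

Element totals:
  C: 9
  H: 19
  I: 1
  O: 1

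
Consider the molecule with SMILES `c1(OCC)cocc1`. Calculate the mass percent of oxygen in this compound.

28.54%

Atom tally by fragment:
  furan ring core → C:4 H:4 O:1
  (− 1 ring H displaced by substituents)
  + OC2H5 → C:2 H:5 O:1
Element totals:
  C: 6
  H: 8
  O: 2
Molecular formula: C6H8O2.
Molar mass = 112.128 g/mol.
Mass from O: 2 × 15.999 = 31.998 g/mol.
%O = 31.998 / 112.128 × 100 = 28.54%.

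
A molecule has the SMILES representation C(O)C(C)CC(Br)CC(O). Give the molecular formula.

C7H15BrO2

Atom tally by fragment:
  HOCH2 → C:1 H:3 O:1
  CH(CH3) → C:2 H:4
  CH2 → C:1 H:2
  CH(Br) → C:1 H:1 Br:1
  CH2 → C:1 H:2
  CH2OH → C:1 H:3 O:1
Element totals:
  C: 7
  H: 15
  Br: 1
  O: 2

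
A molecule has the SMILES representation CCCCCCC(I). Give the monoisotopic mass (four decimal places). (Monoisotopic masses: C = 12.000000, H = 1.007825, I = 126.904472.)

226.0218

Atom tally by fragment:
  CH3 → C:1 H:3
  CH2 → C:1 H:2
  CH2 → C:1 H:2
  CH2 → C:1 H:2
  CH2 → C:1 H:2
  CH2 → C:1 H:2
  CH2I → C:1 H:2 I:1
Element totals:
  C: 7
  H: 15
  I: 1
Molecular formula: C7H15I.
  M = 7(12.0) + 15(1.007825) + 126.904472
    = 84.000000 + 15.117375 + 126.904472 = 226.021847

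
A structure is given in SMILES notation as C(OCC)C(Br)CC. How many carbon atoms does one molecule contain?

Atom tally by fragment:
  C2H5OCH2 → C:3 H:7 O:1
  CH(Br) → C:1 H:1 Br:1
  CH2 → C:1 H:2
  CH3 → C:1 H:3
Element totals:
  C: 6
  H: 13
  Br: 1
  O: 1

6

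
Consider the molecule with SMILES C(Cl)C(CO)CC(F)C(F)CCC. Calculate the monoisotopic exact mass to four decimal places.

Atom tally by fragment:
  ClCH2 → C:1 H:2 Cl:1
  CH(CH2OH) → C:2 H:4 O:1
  CH2 → C:1 H:2
  CH(F) → C:1 H:1 F:1
  CH(F) → C:1 H:1 F:1
  CH2 → C:1 H:2
  CH2 → C:1 H:2
  CH3 → C:1 H:3
Element totals:
  C: 9
  H: 17
  Cl: 1
  F: 2
  O: 1
Molecular formula: C9H17ClF2O.
  M = 9(12.0) + 17(1.007825) + 34.968853 + 2(18.998403) + 15.994915
    = 108.000000 + 17.133025 + 34.968853 + 37.996806 + 15.994915 = 214.093599

214.0936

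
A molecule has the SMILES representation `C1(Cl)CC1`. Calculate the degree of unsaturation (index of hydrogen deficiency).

Atom tally by fragment:
  cyclopropane ring core → C:3 H:6
  (− 1 ring H displaced by substituents)
  + Cl → Cl:1
Element totals:
  C: 3
  H: 5
  Cl: 1
Molecular formula: C3H5Cl.
DoU = (2C + 2 + N − H − X) / 2 = (2·3 + 2 + 0 − 5 − 1) / 2 = 1.

1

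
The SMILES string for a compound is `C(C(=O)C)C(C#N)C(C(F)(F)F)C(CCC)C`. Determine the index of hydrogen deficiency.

3

Atom tally by fragment:
  CH3COCH2 → C:3 H:5 O:1
  CH(CN) → C:2 H:1 N:1
  CH(CF3) → C:2 H:1 F:3
  CH(CH2CH2CH3) → C:4 H:8
  CH3 → C:1 H:3
Element totals:
  C: 12
  H: 18
  F: 3
  N: 1
  O: 1
Molecular formula: C12H18F3NO.
DoU = (2C + 2 + N − H − X) / 2 = (2·12 + 2 + 1 − 18 − 3) / 2 = 3.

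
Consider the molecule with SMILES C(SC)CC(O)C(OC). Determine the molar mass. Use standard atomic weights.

150.24 g/mol

Atom tally by fragment:
  CH3SCH2 → C:2 H:5 S:1
  CH2 → C:1 H:2
  CH(OH) → C:1 H:2 O:1
  CH2OCH3 → C:2 H:5 O:1
Element totals:
  C: 6
  H: 14
  O: 2
  S: 1
Molecular formula: C6H14O2S.
  M = 6(12.011) + 14(1.008) + 2(15.999) + 32.06
    = 72.066 + 14.112 + 31.998 + 32.060 = 150.236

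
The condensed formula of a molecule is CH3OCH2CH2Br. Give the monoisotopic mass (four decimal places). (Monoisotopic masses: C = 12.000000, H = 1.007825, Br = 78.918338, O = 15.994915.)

Element totals:
  C: 3
  H: 7
  Br: 1
  O: 1
Molecular formula: C3H7BrO.
  M = 3(12.0) + 7(1.007825) + 78.918338 + 15.994915
    = 36.000000 + 7.054775 + 78.918338 + 15.994915 = 137.968028

137.9680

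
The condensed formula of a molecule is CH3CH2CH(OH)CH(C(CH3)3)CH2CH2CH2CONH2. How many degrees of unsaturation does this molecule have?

Atom tally by fragment:
  CH3 → C:1 H:3
  CH2 → C:1 H:2
  CH(OH) → C:1 H:2 O:1
  CH(C(CH3)3) → C:5 H:10
  CH2 → C:1 H:2
  CH2 → C:1 H:2
  CH2CONH2 → C:2 H:4 O:1 N:1
Element totals:
  C: 12
  H: 25
  N: 1
  O: 2
Molecular formula: C12H25NO2.
DoU = (2C + 2 + N − H − X) / 2 = (2·12 + 2 + 1 − 25 − 0) / 2 = 1.

1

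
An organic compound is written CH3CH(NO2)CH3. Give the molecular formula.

Element totals:
  C: 3
  H: 7
  N: 1
  O: 2

C3H7NO2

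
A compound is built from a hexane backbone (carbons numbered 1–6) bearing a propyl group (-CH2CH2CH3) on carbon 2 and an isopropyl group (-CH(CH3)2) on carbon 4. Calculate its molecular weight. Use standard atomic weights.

Atom tally by fragment:
  CH3 → C:1 H:3
  CH(CH2CH2CH3) → C:4 H:8
  CH2 → C:1 H:2
  CH(CH(CH3)2) → C:4 H:8
  CH2 → C:1 H:2
  CH3 → C:1 H:3
Element totals:
  C: 12
  H: 26
Molecular formula: C12H26.
  M = 12(12.011) + 26(1.008)
    = 144.132 + 26.208 = 170.340

170.34 g/mol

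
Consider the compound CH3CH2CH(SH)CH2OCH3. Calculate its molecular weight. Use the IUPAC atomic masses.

120.21 g/mol

Atom tally by fragment:
  CH3 → C:1 H:3
  CH2 → C:1 H:2
  CH(SH) → C:1 H:2 S:1
  CH2OCH3 → C:2 H:5 O:1
Element totals:
  C: 5
  H: 12
  O: 1
  S: 1
Molecular formula: C5H12OS.
  M = 5(12.011) + 12(1.008) + 15.999 + 32.06
    = 60.055 + 12.096 + 15.999 + 32.060 = 120.210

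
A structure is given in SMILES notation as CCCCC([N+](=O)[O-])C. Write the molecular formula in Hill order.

Atom tally by fragment:
  CH3 → C:1 H:3
  CH2 → C:1 H:2
  CH2 → C:1 H:2
  CH2 → C:1 H:2
  CH(NO2) → C:1 H:1 N:1 O:2
  CH3 → C:1 H:3
Element totals:
  C: 6
  H: 13
  N: 1
  O: 2

C6H13NO2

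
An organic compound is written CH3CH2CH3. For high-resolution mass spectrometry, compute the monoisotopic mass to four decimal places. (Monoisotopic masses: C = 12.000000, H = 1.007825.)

44.0626

Atom tally by fragment:
  CH3 → C:1 H:3
  CH2 → C:1 H:2
  CH3 → C:1 H:3
Element totals:
  C: 3
  H: 8
Molecular formula: C3H8.
  M = 3(12.0) + 8(1.007825)
    = 36.000000 + 8.062600 = 44.062600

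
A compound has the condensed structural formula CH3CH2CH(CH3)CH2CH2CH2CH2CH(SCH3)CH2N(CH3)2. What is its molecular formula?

C13H29NS

Atom tally by fragment:
  CH3 → C:1 H:3
  CH2 → C:1 H:2
  CH(CH3) → C:2 H:4
  CH2 → C:1 H:2
  CH2 → C:1 H:2
  CH2 → C:1 H:2
  CH2 → C:1 H:2
  CH(SCH3) → C:2 H:4 S:1
  CH2N(CH3)2 → C:3 H:8 N:1
Element totals:
  C: 13
  H: 29
  N: 1
  S: 1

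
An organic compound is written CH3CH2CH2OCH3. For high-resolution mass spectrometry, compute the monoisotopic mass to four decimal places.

74.0732

Element totals:
  C: 4
  H: 10
  O: 1
Molecular formula: C4H10O.
  M = 4(12.0) + 10(1.007825) + 15.994915
    = 48.000000 + 10.078250 + 15.994915 = 74.073165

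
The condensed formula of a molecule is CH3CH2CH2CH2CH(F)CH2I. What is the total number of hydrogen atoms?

12

Element totals:
  C: 6
  H: 12
  F: 1
  I: 1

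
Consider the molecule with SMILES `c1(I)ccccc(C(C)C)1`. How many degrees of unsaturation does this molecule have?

Atom tally by fragment:
  benzene ring core → C:6 H:6
  (− 2 ring H displaced by substituents)
  + I → I:1
  + CH(CH3)2 → C:3 H:7
Element totals:
  C: 9
  H: 11
  I: 1
Molecular formula: C9H11I.
DoU = (2C + 2 + N − H − X) / 2 = (2·9 + 2 + 0 − 11 − 1) / 2 = 4.

4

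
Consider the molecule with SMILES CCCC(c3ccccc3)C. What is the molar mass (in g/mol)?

148.25 g/mol

Atom tally by fragment:
  CH3 → C:1 H:3
  CH2 → C:1 H:2
  CH2 → C:1 H:2
  CH(C6H5) → C:7 H:6
  CH3 → C:1 H:3
Element totals:
  C: 11
  H: 16
Molecular formula: C11H16.
  M = 11(12.011) + 16(1.008)
    = 132.121 + 16.128 = 148.249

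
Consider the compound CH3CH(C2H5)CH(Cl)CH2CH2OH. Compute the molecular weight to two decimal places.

Atom tally by fragment:
  CH3 → C:1 H:3
  CH(C2H5) → C:3 H:6
  CH(Cl) → C:1 H:1 Cl:1
  CH2CH2OH → C:2 H:5 O:1
Element totals:
  C: 7
  H: 15
  Cl: 1
  O: 1
Molecular formula: C7H15ClO.
  M = 7(12.011) + 15(1.008) + 35.45 + 15.999
    = 84.077 + 15.120 + 35.450 + 15.999 = 150.646

150.65 g/mol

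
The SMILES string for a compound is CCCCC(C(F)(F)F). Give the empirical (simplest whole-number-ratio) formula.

Atom tally by fragment:
  CH3 → C:1 H:3
  CH2 → C:1 H:2
  CH2 → C:1 H:2
  CH2 → C:1 H:2
  CH2CF3 → C:2 H:2 F:3
Element totals:
  C: 6
  H: 11
  F: 3
Molecular formula: C6H11F3.
gcd of subscripts (6, 3, 11) = 1, so the empirical formula equals the molecular formula.

C6H11F3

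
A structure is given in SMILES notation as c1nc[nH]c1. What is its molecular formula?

C3H4N2

Atom tally by fragment:
  imidazole ring core → C:3 H:4 N:2
Element totals:
  C: 3
  H: 4
  N: 2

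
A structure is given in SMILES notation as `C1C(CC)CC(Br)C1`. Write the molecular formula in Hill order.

Atom tally by fragment:
  cyclopentane ring core → C:5 H:10
  (− 2 ring H displaced by substituents)
  + C2H5 → C:2 H:5
  + Br → Br:1
Element totals:
  C: 7
  H: 13
  Br: 1

C7H13Br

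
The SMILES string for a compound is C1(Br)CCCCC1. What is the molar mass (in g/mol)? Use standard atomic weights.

Atom tally by fragment:
  cyclohexane ring core → C:6 H:12
  (− 1 ring H displaced by substituents)
  + Br → Br:1
Element totals:
  C: 6
  H: 11
  Br: 1
Molecular formula: C6H11Br.
  M = 6(12.011) + 11(1.008) + 79.904
    = 72.066 + 11.088 + 79.904 = 163.058

163.06 g/mol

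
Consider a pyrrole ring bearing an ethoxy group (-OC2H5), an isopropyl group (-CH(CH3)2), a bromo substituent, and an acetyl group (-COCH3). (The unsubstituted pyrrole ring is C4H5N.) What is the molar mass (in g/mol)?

274.16 g/mol

Atom tally by fragment:
  pyrrole ring core → C:4 H:5 N:1
  (− 4 ring H displaced by substituents)
  + OC2H5 → C:2 H:5 O:1
  + CH(CH3)2 → C:3 H:7
  + Br → Br:1
  + COCH3 → C:2 H:3 O:1
Element totals:
  C: 11
  H: 16
  Br: 1
  N: 1
  O: 2
Molecular formula: C11H16BrNO2.
  M = 11(12.011) + 16(1.008) + 79.904 + 14.007 + 2(15.999)
    = 132.121 + 16.128 + 79.904 + 14.007 + 31.998 = 274.158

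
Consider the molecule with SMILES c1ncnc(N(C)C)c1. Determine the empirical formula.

Atom tally by fragment:
  pyrimidine ring core → C:4 H:4 N:2
  (− 1 ring H displaced by substituents)
  + N(CH3)2 → N:1 C:2 H:6
Element totals:
  C: 6
  H: 9
  N: 3
Molecular formula: C6H9N3.
gcd of subscripts = 3; dividing each by 3:
  C: 6/3 = 2
  H: 9/3 = 3
  N: 3/3 = 1

C2H3N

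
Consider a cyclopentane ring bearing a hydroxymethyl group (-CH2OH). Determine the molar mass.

100.16 g/mol

Atom tally by fragment:
  cyclopentane ring core → C:5 H:10
  (− 1 ring H displaced by substituents)
  + CH2OH → C:1 H:3 O:1
Element totals:
  C: 6
  H: 12
  O: 1
Molecular formula: C6H12O.
  M = 6(12.011) + 12(1.008) + 15.999
    = 72.066 + 12.096 + 15.999 = 100.161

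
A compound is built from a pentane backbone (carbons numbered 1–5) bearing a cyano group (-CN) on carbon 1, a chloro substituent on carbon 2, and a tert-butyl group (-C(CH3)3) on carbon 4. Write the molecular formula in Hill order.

Atom tally by fragment:
  NCCH2 → C:2 H:2 N:1
  CH(Cl) → C:1 H:1 Cl:1
  CH2 → C:1 H:2
  CH(C(CH3)3) → C:5 H:10
  CH3 → C:1 H:3
Element totals:
  C: 10
  H: 18
  Cl: 1
  N: 1

C10H18ClN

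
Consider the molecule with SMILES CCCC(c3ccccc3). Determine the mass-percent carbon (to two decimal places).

Atom tally by fragment:
  CH3 → C:1 H:3
  CH2 → C:1 H:2
  CH2 → C:1 H:2
  CH2C6H5 → C:7 H:7
Element totals:
  C: 10
  H: 14
Molecular formula: C10H14.
Molar mass = 134.222 g/mol.
Mass from C: 10 × 12.011 = 120.110 g/mol.
%C = 120.110 / 134.222 × 100 = 89.49%.

89.49%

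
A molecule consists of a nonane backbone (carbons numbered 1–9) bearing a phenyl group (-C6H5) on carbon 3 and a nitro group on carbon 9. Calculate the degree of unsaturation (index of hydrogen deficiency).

Atom tally by fragment:
  CH3 → C:1 H:3
  CH2 → C:1 H:2
  CH(C6H5) → C:7 H:6
  CH2 → C:1 H:2
  CH2 → C:1 H:2
  CH2 → C:1 H:2
  CH2 → C:1 H:2
  CH2 → C:1 H:2
  CH2NO2 → C:1 H:2 N:1 O:2
Element totals:
  C: 15
  H: 23
  N: 1
  O: 2
Molecular formula: C15H23NO2.
DoU = (2C + 2 + N − H − X) / 2 = (2·15 + 2 + 1 − 23 − 0) / 2 = 5.

5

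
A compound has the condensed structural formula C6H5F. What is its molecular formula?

Element totals:
  C: 6
  H: 5
  F: 1

C6H5F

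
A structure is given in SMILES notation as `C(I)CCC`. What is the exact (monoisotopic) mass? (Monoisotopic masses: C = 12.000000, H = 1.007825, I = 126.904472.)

183.9749

Atom tally by fragment:
  ICH2 → C:1 H:2 I:1
  CH2 → C:1 H:2
  CH2 → C:1 H:2
  CH3 → C:1 H:3
Element totals:
  C: 4
  H: 9
  I: 1
Molecular formula: C4H9I.
  M = 4(12.0) + 9(1.007825) + 126.904472
    = 48.000000 + 9.070425 + 126.904472 = 183.974897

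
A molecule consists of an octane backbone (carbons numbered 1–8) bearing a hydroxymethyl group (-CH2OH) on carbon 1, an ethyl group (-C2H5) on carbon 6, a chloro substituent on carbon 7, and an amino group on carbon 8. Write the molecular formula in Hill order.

C11H24ClNO

Atom tally by fragment:
  HOCH2CH2 → C:2 H:5 O:1
  CH2 → C:1 H:2
  CH2 → C:1 H:2
  CH2 → C:1 H:2
  CH2 → C:1 H:2
  CH(C2H5) → C:3 H:6
  CH(Cl) → C:1 H:1 Cl:1
  CH2NH2 → C:1 H:4 N:1
Element totals:
  C: 11
  H: 24
  Cl: 1
  N: 1
  O: 1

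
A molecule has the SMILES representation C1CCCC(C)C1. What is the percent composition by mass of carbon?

Atom tally by fragment:
  cyclohexane ring core → C:6 H:12
  (− 1 ring H displaced by substituents)
  + CH3 → C:1 H:3
Element totals:
  C: 7
  H: 14
Molecular formula: C7H14.
Molar mass = 98.189 g/mol.
Mass from C: 7 × 12.011 = 84.077 g/mol.
%C = 84.077 / 98.189 × 100 = 85.63%.

85.63%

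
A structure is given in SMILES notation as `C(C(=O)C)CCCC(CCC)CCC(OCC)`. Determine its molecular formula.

Atom tally by fragment:
  CH3COCH2 → C:3 H:5 O:1
  CH2 → C:1 H:2
  CH2 → C:1 H:2
  CH2 → C:1 H:2
  CH(CH2CH2CH3) → C:4 H:8
  CH2 → C:1 H:2
  CH2 → C:1 H:2
  CH2OC2H5 → C:3 H:7 O:1
Element totals:
  C: 15
  H: 30
  O: 2

C15H30O2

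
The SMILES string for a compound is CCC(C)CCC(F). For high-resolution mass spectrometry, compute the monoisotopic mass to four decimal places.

118.1158

Atom tally by fragment:
  CH3 → C:1 H:3
  CH2 → C:1 H:2
  CH(CH3) → C:2 H:4
  CH2 → C:1 H:2
  CH2 → C:1 H:2
  CH2F → C:1 H:2 F:1
Element totals:
  C: 7
  H: 15
  F: 1
Molecular formula: C7H15F.
  M = 7(12.0) + 15(1.007825) + 18.998403
    = 84.000000 + 15.117375 + 18.998403 = 118.115778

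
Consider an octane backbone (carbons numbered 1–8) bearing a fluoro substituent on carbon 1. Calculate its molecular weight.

Atom tally by fragment:
  FCH2 → C:1 H:2 F:1
  CH2 → C:1 H:2
  CH2 → C:1 H:2
  CH2 → C:1 H:2
  CH2 → C:1 H:2
  CH2 → C:1 H:2
  CH2 → C:1 H:2
  CH3 → C:1 H:3
Element totals:
  C: 8
  H: 17
  F: 1
Molecular formula: C8H17F.
  M = 8(12.011) + 17(1.008) + 18.998
    = 96.088 + 17.136 + 18.998 = 132.222

132.22 g/mol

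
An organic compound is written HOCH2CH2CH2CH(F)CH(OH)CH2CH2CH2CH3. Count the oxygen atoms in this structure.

2

Element totals:
  C: 9
  H: 19
  F: 1
  O: 2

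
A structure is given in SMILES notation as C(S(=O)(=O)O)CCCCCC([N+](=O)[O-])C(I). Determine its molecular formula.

Atom tally by fragment:
  HO3SCH2 → C:1 H:3 S:1 O:3
  CH2 → C:1 H:2
  CH2 → C:1 H:2
  CH2 → C:1 H:2
  CH2 → C:1 H:2
  CH2 → C:1 H:2
  CH(NO2) → C:1 H:1 N:1 O:2
  CH2I → C:1 H:2 I:1
Element totals:
  C: 8
  H: 16
  I: 1
  N: 1
  O: 5
  S: 1

C8H16INO5S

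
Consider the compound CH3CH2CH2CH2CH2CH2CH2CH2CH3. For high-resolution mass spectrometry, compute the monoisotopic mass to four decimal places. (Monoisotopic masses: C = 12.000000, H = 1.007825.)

Atom tally by fragment:
  CH3 → C:1 H:3
  CH2 → C:1 H:2
  CH2 → C:1 H:2
  CH2 → C:1 H:2
  CH2 → C:1 H:2
  CH2 → C:1 H:2
  CH2 → C:1 H:2
  CH2 → C:1 H:2
  CH3 → C:1 H:3
Element totals:
  C: 9
  H: 20
Molecular formula: C9H20.
  M = 9(12.0) + 20(1.007825)
    = 108.000000 + 20.156500 = 128.156500

128.1565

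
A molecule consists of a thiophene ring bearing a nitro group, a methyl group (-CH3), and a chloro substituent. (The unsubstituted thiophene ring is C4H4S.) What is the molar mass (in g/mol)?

177.60 g/mol

Atom tally by fragment:
  thiophene ring core → C:4 H:4 S:1
  (− 3 ring H displaced by substituents)
  + NO2 → N:1 O:2
  + CH3 → C:1 H:3
  + Cl → Cl:1
Element totals:
  C: 5
  H: 4
  Cl: 1
  N: 1
  O: 2
  S: 1
Molecular formula: C5H4ClNO2S.
  M = 5(12.011) + 4(1.008) + 35.45 + 14.007 + 2(15.999) + 32.06
    = 60.055 + 4.032 + 35.450 + 14.007 + 31.998 + 32.060 = 177.602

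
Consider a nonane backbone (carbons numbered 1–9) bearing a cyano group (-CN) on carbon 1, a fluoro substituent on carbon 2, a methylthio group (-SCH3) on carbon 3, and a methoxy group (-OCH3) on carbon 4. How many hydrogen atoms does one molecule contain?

22

Atom tally by fragment:
  NCCH2 → C:2 H:2 N:1
  CH(F) → C:1 H:1 F:1
  CH(SCH3) → C:2 H:4 S:1
  CH(OCH3) → C:2 H:4 O:1
  CH2 → C:1 H:2
  CH2 → C:1 H:2
  CH2 → C:1 H:2
  CH2 → C:1 H:2
  CH3 → C:1 H:3
Element totals:
  C: 12
  H: 22
  F: 1
  N: 1
  O: 1
  S: 1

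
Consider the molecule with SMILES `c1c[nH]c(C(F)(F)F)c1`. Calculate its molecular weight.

Atom tally by fragment:
  pyrrole ring core → C:4 H:5 N:1
  (− 1 ring H displaced by substituents)
  + CF3 → C:1 F:3
Element totals:
  C: 5
  H: 4
  F: 3
  N: 1
Molecular formula: C5H4F3N.
  M = 5(12.011) + 4(1.008) + 3(18.998) + 14.007
    = 60.055 + 4.032 + 56.994 + 14.007 = 135.088

135.09 g/mol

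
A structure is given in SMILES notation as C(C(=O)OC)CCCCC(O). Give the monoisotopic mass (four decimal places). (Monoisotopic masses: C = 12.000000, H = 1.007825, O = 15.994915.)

Atom tally by fragment:
  CH3OOCCH2 → C:3 H:5 O:2
  CH2 → C:1 H:2
  CH2 → C:1 H:2
  CH2 → C:1 H:2
  CH2 → C:1 H:2
  CH2OH → C:1 H:3 O:1
Element totals:
  C: 8
  H: 16
  O: 3
Molecular formula: C8H16O3.
  M = 8(12.0) + 16(1.007825) + 3(15.994915)
    = 96.000000 + 16.125200 + 47.984745 = 160.109945

160.1099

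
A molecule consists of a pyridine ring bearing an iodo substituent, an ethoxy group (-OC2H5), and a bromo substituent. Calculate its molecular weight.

Atom tally by fragment:
  pyridine ring core → C:5 H:5 N:1
  (− 3 ring H displaced by substituents)
  + I → I:1
  + OC2H5 → C:2 H:5 O:1
  + Br → Br:1
Element totals:
  C: 7
  H: 7
  Br: 1
  I: 1
  N: 1
  O: 1
Molecular formula: C7H7BrINO.
  M = 7(12.011) + 7(1.008) + 79.904 + 126.904 + 14.007 + 15.999
    = 84.077 + 7.056 + 79.904 + 126.904 + 14.007 + 15.999 = 327.947

327.95 g/mol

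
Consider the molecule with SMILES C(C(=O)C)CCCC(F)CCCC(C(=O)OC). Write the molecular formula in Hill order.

C13H23FO3

Atom tally by fragment:
  CH3COCH2 → C:3 H:5 O:1
  CH2 → C:1 H:2
  CH2 → C:1 H:2
  CH2 → C:1 H:2
  CH(F) → C:1 H:1 F:1
  CH2 → C:1 H:2
  CH2 → C:1 H:2
  CH2 → C:1 H:2
  CH2COOCH3 → C:3 H:5 O:2
Element totals:
  C: 13
  H: 23
  F: 1
  O: 3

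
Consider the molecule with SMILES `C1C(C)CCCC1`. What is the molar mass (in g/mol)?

98.19 g/mol

Atom tally by fragment:
  cyclohexane ring core → C:6 H:12
  (− 1 ring H displaced by substituents)
  + CH3 → C:1 H:3
Element totals:
  C: 7
  H: 14
Molecular formula: C7H14.
  M = 7(12.011) + 14(1.008)
    = 84.077 + 14.112 = 98.189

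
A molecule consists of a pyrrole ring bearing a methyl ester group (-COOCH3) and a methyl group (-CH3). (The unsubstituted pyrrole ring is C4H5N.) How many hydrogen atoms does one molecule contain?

Atom tally by fragment:
  pyrrole ring core → C:4 H:5 N:1
  (− 2 ring H displaced by substituents)
  + COOCH3 → C:2 H:3 O:2
  + CH3 → C:1 H:3
Element totals:
  C: 7
  H: 9
  N: 1
  O: 2

9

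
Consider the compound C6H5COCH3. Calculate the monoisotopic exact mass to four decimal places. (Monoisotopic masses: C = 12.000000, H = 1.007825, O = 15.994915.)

120.0575

Atom tally by fragment:
  benzene ring core → C:6 H:6
  (− 1 ring H displaced by substituents)
  + COCH3 → C:2 H:3 O:1
Element totals:
  C: 8
  H: 8
  O: 1
Molecular formula: C8H8O.
  M = 8(12.0) + 8(1.007825) + 15.994915
    = 96.000000 + 8.062600 + 15.994915 = 120.057515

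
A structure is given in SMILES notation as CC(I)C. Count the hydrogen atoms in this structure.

Atom tally by fragment:
  CH3 → C:1 H:3
  CH(I) → C:1 H:1 I:1
  CH3 → C:1 H:3
Element totals:
  C: 3
  H: 7
  I: 1

7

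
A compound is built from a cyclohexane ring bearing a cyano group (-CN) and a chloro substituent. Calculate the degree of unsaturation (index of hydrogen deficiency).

3

Atom tally by fragment:
  cyclohexane ring core → C:6 H:12
  (− 2 ring H displaced by substituents)
  + CN → C:1 N:1
  + Cl → Cl:1
Element totals:
  C: 7
  H: 10
  Cl: 1
  N: 1
Molecular formula: C7H10ClN.
DoU = (2C + 2 + N − H − X) / 2 = (2·7 + 2 + 1 − 10 − 1) / 2 = 3.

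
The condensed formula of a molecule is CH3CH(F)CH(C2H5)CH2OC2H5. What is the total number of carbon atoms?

8

Atom tally by fragment:
  CH3 → C:1 H:3
  CH(F) → C:1 H:1 F:1
  CH(C2H5) → C:3 H:6
  CH2OC2H5 → C:3 H:7 O:1
Element totals:
  C: 8
  H: 17
  F: 1
  O: 1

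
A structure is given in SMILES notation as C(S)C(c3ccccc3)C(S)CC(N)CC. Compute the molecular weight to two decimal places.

Atom tally by fragment:
  HSCH2 → C:1 H:3 S:1
  CH(C6H5) → C:7 H:6
  CH(SH) → C:1 H:2 S:1
  CH2 → C:1 H:2
  CH(NH2) → C:1 H:3 N:1
  CH2 → C:1 H:2
  CH3 → C:1 H:3
Element totals:
  C: 13
  H: 21
  N: 1
  S: 2
Molecular formula: C13H21NS2.
  M = 13(12.011) + 21(1.008) + 14.007 + 2(32.06)
    = 156.143 + 21.168 + 14.007 + 64.120 = 255.438

255.44 g/mol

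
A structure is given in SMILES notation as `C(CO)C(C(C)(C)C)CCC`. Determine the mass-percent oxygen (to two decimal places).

10.11%

Atom tally by fragment:
  HOCH2CH2 → C:2 H:5 O:1
  CH(C(CH3)3) → C:5 H:10
  CH2 → C:1 H:2
  CH2 → C:1 H:2
  CH3 → C:1 H:3
Element totals:
  C: 10
  H: 22
  O: 1
Molecular formula: C10H22O.
Molar mass = 158.285 g/mol.
Mass from O: 1 × 15.999 = 15.999 g/mol.
%O = 15.999 / 158.285 × 100 = 10.11%.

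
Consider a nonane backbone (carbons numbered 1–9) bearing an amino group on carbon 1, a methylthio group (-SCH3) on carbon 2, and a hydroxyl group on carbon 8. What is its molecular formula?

Atom tally by fragment:
  H2NCH2 → C:1 H:4 N:1
  CH(SCH3) → C:2 H:4 S:1
  CH2 → C:1 H:2
  CH2 → C:1 H:2
  CH2 → C:1 H:2
  CH2 → C:1 H:2
  CH2 → C:1 H:2
  CH(OH) → C:1 H:2 O:1
  CH3 → C:1 H:3
Element totals:
  C: 10
  H: 23
  N: 1
  O: 1
  S: 1

C10H23NOS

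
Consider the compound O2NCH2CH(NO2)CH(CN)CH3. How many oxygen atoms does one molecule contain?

4

Atom tally by fragment:
  O2NCH2 → C:1 H:2 N:1 O:2
  CH(NO2) → C:1 H:1 N:1 O:2
  CH(CN) → C:2 H:1 N:1
  CH3 → C:1 H:3
Element totals:
  C: 5
  H: 7
  N: 3
  O: 4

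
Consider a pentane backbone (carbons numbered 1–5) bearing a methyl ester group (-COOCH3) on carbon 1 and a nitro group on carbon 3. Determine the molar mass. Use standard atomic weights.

175.18 g/mol

Atom tally by fragment:
  CH3OOCCH2 → C:3 H:5 O:2
  CH2 → C:1 H:2
  CH(NO2) → C:1 H:1 N:1 O:2
  CH2 → C:1 H:2
  CH3 → C:1 H:3
Element totals:
  C: 7
  H: 13
  N: 1
  O: 4
Molecular formula: C7H13NO4.
  M = 7(12.011) + 13(1.008) + 14.007 + 4(15.999)
    = 84.077 + 13.104 + 14.007 + 63.996 = 175.184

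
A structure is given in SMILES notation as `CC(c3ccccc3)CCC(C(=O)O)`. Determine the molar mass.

192.26 g/mol

Atom tally by fragment:
  CH3 → C:1 H:3
  CH(C6H5) → C:7 H:6
  CH2 → C:1 H:2
  CH2 → C:1 H:2
  CH2COOH → C:2 H:3 O:2
Element totals:
  C: 12
  H: 16
  O: 2
Molecular formula: C12H16O2.
  M = 12(12.011) + 16(1.008) + 2(15.999)
    = 144.132 + 16.128 + 31.998 = 192.258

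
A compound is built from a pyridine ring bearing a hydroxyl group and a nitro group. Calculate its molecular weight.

140.10 g/mol

Atom tally by fragment:
  pyridine ring core → C:5 H:5 N:1
  (− 2 ring H displaced by substituents)
  + OH → O:1 H:1
  + NO2 → N:1 O:2
Element totals:
  C: 5
  H: 4
  N: 2
  O: 3
Molecular formula: C5H4N2O3.
  M = 5(12.011) + 4(1.008) + 2(14.007) + 3(15.999)
    = 60.055 + 4.032 + 28.014 + 47.997 = 140.098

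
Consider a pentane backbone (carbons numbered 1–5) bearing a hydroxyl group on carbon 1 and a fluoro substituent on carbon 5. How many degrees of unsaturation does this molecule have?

0

Atom tally by fragment:
  HOCH2 → C:1 H:3 O:1
  CH2 → C:1 H:2
  CH2 → C:1 H:2
  CH2 → C:1 H:2
  CH2F → C:1 H:2 F:1
Element totals:
  C: 5
  H: 11
  F: 1
  O: 1
Molecular formula: C5H11FO.
DoU = (2C + 2 + N − H − X) / 2 = (2·5 + 2 + 0 − 11 − 1) / 2 = 0.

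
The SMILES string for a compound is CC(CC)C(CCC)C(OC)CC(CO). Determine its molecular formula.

Atom tally by fragment:
  CH3 → C:1 H:3
  CH(C2H5) → C:3 H:6
  CH(CH2CH2CH3) → C:4 H:8
  CH(OCH3) → C:2 H:4 O:1
  CH2 → C:1 H:2
  CH2CH2OH → C:2 H:5 O:1
Element totals:
  C: 13
  H: 28
  O: 2

C13H28O2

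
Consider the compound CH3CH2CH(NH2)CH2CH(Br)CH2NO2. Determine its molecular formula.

C6H13BrN2O2

Atom tally by fragment:
  CH3 → C:1 H:3
  CH2 → C:1 H:2
  CH(NH2) → C:1 H:3 N:1
  CH2 → C:1 H:2
  CH(Br) → C:1 H:1 Br:1
  CH2NO2 → C:1 H:2 N:1 O:2
Element totals:
  C: 6
  H: 13
  Br: 1
  N: 2
  O: 2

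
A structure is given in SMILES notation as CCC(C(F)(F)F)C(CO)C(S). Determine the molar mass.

Atom tally by fragment:
  CH3 → C:1 H:3
  CH2 → C:1 H:2
  CH(CF3) → C:2 H:1 F:3
  CH(CH2OH) → C:2 H:4 O:1
  CH2SH → C:1 H:3 S:1
Element totals:
  C: 7
  H: 13
  F: 3
  O: 1
  S: 1
Molecular formula: C7H13F3OS.
  M = 7(12.011) + 13(1.008) + 3(18.998) + 15.999 + 32.06
    = 84.077 + 13.104 + 56.994 + 15.999 + 32.060 = 202.234

202.23 g/mol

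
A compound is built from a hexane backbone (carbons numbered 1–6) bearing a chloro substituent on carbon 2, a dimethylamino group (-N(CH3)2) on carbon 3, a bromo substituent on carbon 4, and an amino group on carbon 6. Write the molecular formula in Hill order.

C8H18BrClN2

Atom tally by fragment:
  CH3 → C:1 H:3
  CH(Cl) → C:1 H:1 Cl:1
  CH(N(CH3)2) → C:3 H:7 N:1
  CH(Br) → C:1 H:1 Br:1
  CH2 → C:1 H:2
  CH2NH2 → C:1 H:4 N:1
Element totals:
  C: 8
  H: 18
  Br: 1
  Cl: 1
  N: 2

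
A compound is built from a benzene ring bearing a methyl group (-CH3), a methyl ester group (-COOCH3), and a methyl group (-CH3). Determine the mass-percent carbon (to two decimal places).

Atom tally by fragment:
  benzene ring core → C:6 H:6
  (− 3 ring H displaced by substituents)
  + CH3 → C:1 H:3
  + COOCH3 → C:2 H:3 O:2
  + CH3 → C:1 H:3
Element totals:
  C: 10
  H: 12
  O: 2
Molecular formula: C10H12O2.
Molar mass = 164.204 g/mol.
Mass from C: 10 × 12.011 = 120.110 g/mol.
%C = 120.110 / 164.204 × 100 = 73.15%.

73.15%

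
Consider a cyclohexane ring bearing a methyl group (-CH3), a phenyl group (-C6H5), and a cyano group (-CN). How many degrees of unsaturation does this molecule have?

Atom tally by fragment:
  cyclohexane ring core → C:6 H:12
  (− 3 ring H displaced by substituents)
  + CH3 → C:1 H:3
  + C6H5 → C:6 H:5
  + CN → C:1 N:1
Element totals:
  C: 14
  H: 17
  N: 1
Molecular formula: C14H17N.
DoU = (2C + 2 + N − H − X) / 2 = (2·14 + 2 + 1 − 17 − 0) / 2 = 7.

7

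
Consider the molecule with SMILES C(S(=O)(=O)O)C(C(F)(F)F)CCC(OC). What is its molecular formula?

C7H13F3O4S

Atom tally by fragment:
  HO3SCH2 → C:1 H:3 S:1 O:3
  CH(CF3) → C:2 H:1 F:3
  CH2 → C:1 H:2
  CH2 → C:1 H:2
  CH2OCH3 → C:2 H:5 O:1
Element totals:
  C: 7
  H: 13
  F: 3
  O: 4
  S: 1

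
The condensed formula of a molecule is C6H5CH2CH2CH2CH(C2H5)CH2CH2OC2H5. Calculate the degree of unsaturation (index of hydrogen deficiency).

Atom tally by fragment:
  C6H5CH2 → C:7 H:7
  CH2 → C:1 H:2
  CH2 → C:1 H:2
  CH(C2H5) → C:3 H:6
  CH2 → C:1 H:2
  CH2OC2H5 → C:3 H:7 O:1
Element totals:
  C: 16
  H: 26
  O: 1
Molecular formula: C16H26O.
DoU = (2C + 2 + N − H − X) / 2 = (2·16 + 2 + 0 − 26 − 0) / 2 = 4.

4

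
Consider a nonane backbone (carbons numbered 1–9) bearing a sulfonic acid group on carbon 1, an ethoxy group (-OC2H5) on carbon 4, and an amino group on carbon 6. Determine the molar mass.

267.38 g/mol

Atom tally by fragment:
  HO3SCH2 → C:1 H:3 S:1 O:3
  CH2 → C:1 H:2
  CH2 → C:1 H:2
  CH(OC2H5) → C:3 H:6 O:1
  CH2 → C:1 H:2
  CH(NH2) → C:1 H:3 N:1
  CH2 → C:1 H:2
  CH2 → C:1 H:2
  CH3 → C:1 H:3
Element totals:
  C: 11
  H: 25
  N: 1
  O: 4
  S: 1
Molecular formula: C11H25NO4S.
  M = 11(12.011) + 25(1.008) + 14.007 + 4(15.999) + 32.06
    = 132.121 + 25.200 + 14.007 + 63.996 + 32.060 = 267.384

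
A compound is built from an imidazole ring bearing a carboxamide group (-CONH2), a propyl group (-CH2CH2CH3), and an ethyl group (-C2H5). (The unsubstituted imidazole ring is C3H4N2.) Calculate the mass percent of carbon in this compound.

Atom tally by fragment:
  imidazole ring core → C:3 H:4 N:2
  (− 3 ring H displaced by substituents)
  + CONH2 → C:1 H:2 O:1 N:1
  + CH2CH2CH3 → C:3 H:7
  + C2H5 → C:2 H:5
Element totals:
  C: 9
  H: 15
  N: 3
  O: 1
Molecular formula: C9H15N3O.
Molar mass = 181.239 g/mol.
Mass from C: 9 × 12.011 = 108.099 g/mol.
%C = 108.099 / 181.239 × 100 = 59.64%.

59.64%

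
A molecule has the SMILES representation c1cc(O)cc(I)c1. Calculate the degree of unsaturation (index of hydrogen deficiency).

4

Atom tally by fragment:
  benzene ring core → C:6 H:6
  (− 2 ring H displaced by substituents)
  + OH → O:1 H:1
  + I → I:1
Element totals:
  C: 6
  H: 5
  I: 1
  O: 1
Molecular formula: C6H5IO.
DoU = (2C + 2 + N − H − X) / 2 = (2·6 + 2 + 0 − 5 − 1) / 2 = 4.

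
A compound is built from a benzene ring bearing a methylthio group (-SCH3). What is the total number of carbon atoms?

Atom tally by fragment:
  benzene ring core → C:6 H:6
  (− 1 ring H displaced by substituents)
  + SCH3 → C:1 H:3 S:1
Element totals:
  C: 7
  H: 8
  S: 1

7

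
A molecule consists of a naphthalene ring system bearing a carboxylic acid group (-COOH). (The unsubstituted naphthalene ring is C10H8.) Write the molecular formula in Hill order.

C11H8O2

Atom tally by fragment:
  naphthalene ring system core → C:10 H:8
  (− 1 ring H displaced by substituents)
  + COOH → C:1 H:1 O:2
Element totals:
  C: 11
  H: 8
  O: 2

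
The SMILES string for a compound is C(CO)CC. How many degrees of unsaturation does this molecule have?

0

Atom tally by fragment:
  HOCH2CH2 → C:2 H:5 O:1
  CH2 → C:1 H:2
  CH3 → C:1 H:3
Element totals:
  C: 4
  H: 10
  O: 1
Molecular formula: C4H10O.
DoU = (2C + 2 + N − H − X) / 2 = (2·4 + 2 + 0 − 10 − 0) / 2 = 0.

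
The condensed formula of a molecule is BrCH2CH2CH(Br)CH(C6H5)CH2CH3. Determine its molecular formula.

C12H16Br2

Atom tally by fragment:
  BrCH2 → C:1 H:2 Br:1
  CH2 → C:1 H:2
  CH(Br) → C:1 H:1 Br:1
  CH(C6H5) → C:7 H:6
  CH2 → C:1 H:2
  CH3 → C:1 H:3
Element totals:
  C: 12
  H: 16
  Br: 2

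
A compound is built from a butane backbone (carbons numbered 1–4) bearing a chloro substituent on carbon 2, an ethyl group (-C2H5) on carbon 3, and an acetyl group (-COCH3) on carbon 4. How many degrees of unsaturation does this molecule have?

1

Atom tally by fragment:
  CH3 → C:1 H:3
  CH(Cl) → C:1 H:1 Cl:1
  CH(C2H5) → C:3 H:6
  CH2COCH3 → C:3 H:5 O:1
Element totals:
  C: 8
  H: 15
  Cl: 1
  O: 1
Molecular formula: C8H15ClO.
DoU = (2C + 2 + N − H − X) / 2 = (2·8 + 2 + 0 − 15 − 1) / 2 = 1.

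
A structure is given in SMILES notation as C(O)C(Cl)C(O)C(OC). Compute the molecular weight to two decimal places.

154.59 g/mol

Atom tally by fragment:
  HOCH2 → C:1 H:3 O:1
  CH(Cl) → C:1 H:1 Cl:1
  CH(OH) → C:1 H:2 O:1
  CH2OCH3 → C:2 H:5 O:1
Element totals:
  C: 5
  H: 11
  Cl: 1
  O: 3
Molecular formula: C5H11ClO3.
  M = 5(12.011) + 11(1.008) + 35.45 + 3(15.999)
    = 60.055 + 11.088 + 35.450 + 47.997 = 154.590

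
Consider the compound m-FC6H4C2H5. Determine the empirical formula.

C8H9F

Element totals:
  C: 8
  H: 9
  F: 1
Molecular formula: C8H9F.
gcd of subscripts (8, 1, 9) = 1, so the empirical formula equals the molecular formula.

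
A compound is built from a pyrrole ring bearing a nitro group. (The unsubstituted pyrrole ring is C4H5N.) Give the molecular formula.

C4H4N2O2

Atom tally by fragment:
  pyrrole ring core → C:4 H:5 N:1
  (− 1 ring H displaced by substituents)
  + NO2 → N:1 O:2
Element totals:
  C: 4
  H: 4
  N: 2
  O: 2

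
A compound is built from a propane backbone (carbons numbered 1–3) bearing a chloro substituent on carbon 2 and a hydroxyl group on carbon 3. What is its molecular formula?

Atom tally by fragment:
  CH3 → C:1 H:3
  CH(Cl) → C:1 H:1 Cl:1
  CH2OH → C:1 H:3 O:1
Element totals:
  C: 3
  H: 7
  Cl: 1
  O: 1

C3H7ClO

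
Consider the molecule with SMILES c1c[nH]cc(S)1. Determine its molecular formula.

C4H5NS

Atom tally by fragment:
  pyrrole ring core → C:4 H:5 N:1
  (− 1 ring H displaced by substituents)
  + SH → S:1 H:1
Element totals:
  C: 4
  H: 5
  N: 1
  S: 1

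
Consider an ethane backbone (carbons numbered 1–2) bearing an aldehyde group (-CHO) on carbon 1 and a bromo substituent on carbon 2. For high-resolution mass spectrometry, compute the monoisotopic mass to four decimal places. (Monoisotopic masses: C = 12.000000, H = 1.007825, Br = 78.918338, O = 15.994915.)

135.9524

Atom tally by fragment:
  OHCCH2 → C:2 H:3 O:1
  CH2Br → C:1 H:2 Br:1
Element totals:
  C: 3
  H: 5
  Br: 1
  O: 1
Molecular formula: C3H5BrO.
  M = 3(12.0) + 5(1.007825) + 78.918338 + 15.994915
    = 36.000000 + 5.039125 + 78.918338 + 15.994915 = 135.952378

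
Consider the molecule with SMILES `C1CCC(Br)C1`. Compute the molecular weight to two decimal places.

Atom tally by fragment:
  cyclopentane ring core → C:5 H:10
  (− 1 ring H displaced by substituents)
  + Br → Br:1
Element totals:
  C: 5
  H: 9
  Br: 1
Molecular formula: C5H9Br.
  M = 5(12.011) + 9(1.008) + 79.904
    = 60.055 + 9.072 + 79.904 = 149.031

149.03 g/mol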